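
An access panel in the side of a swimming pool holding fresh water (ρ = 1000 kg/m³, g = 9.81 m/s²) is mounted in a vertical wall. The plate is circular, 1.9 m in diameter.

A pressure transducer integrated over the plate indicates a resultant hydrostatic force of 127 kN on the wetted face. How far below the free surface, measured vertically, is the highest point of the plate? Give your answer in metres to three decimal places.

γ = ρg = 1000 × 9.81 = 9810 N/m³ = 9.81 kN/m³.
A = π(0.95)² = 2.83529 m².
From F = γ·h_c·A, the centroid depth is h_c = 127/(9.81 × 2.83529) = 4.56601 m.
The centroid is at the centre, 0.95 m below the top of the plate, so the highest point sits at h_top = 4.56601 − 0.95 = 3.61601 m below the surface.

d_top ≈ 3.616 m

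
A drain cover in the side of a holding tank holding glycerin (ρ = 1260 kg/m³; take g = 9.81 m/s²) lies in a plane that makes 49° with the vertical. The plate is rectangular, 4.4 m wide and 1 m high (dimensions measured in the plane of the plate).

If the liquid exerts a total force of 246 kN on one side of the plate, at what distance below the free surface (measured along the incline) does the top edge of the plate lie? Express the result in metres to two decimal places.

y_top ≈ 6.39 m

γ = ρg = 1260 × 9.81 / 1000 = 12.3606 kN/m³.
A = 4.4 × 1 = 4.4 m².
From F = γ·h_c·A, the centroid depth is h_c = 246/(12.3606 × 4.4) = 4.52317 m.
The plate makes 49° with the vertical, i.e. θ = 90° − 49° = 41° to the horizontal. Measuring y along the incline from the free-surface line, vertical depth h = y·sinθ with sinθ = 0.656059.
Along the incline, y_c = h_c/sinθ = 4.52317/0.656059 = 6.89446 m.
The centroid lies 1/2 = 0.5 m below the top edge, so the top edge sits at y_top = 6.89446 − 0.5 = 6.39446 m along the incline.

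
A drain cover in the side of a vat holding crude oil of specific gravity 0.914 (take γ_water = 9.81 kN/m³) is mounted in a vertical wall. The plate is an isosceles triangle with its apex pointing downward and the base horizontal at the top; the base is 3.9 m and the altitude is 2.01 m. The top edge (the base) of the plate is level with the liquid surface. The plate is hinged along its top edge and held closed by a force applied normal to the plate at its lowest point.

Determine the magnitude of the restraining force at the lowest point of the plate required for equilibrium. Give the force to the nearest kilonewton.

P ≈ 12 kN

γ = 0.914 × 9.81 = 8.96634 kN/m³.
With the apex down, the centroid sits h/3 = 2.01/3 = 0.67 m below the base (the top edge), so the centroid depth is h_c = 0.67 m.
A = ½ × 3.9 × 2.01 = 3.9195 m².
Resultant F = γ·h_c·A = 8.96634 × 0.67 × 3.9195 = 23.5462 kN.
I_c = b·h³/36 = 3.9 × 2.01³/36 = 0.879732 m⁴.
Centre of pressure: y_p = y_c + I_c/(y_c·A) = 0.67 + 0.879732/(0.67 × 3.9195) = 0.67 + 0.335 = 1.005 m along the plane.
The resultant acts 0.67 + 0.335 = 1.005 m (along the plate) below the hinge at the top edge, so the moment about the hinge is M = F × 1.005 = 23.5462 × 1.005 = 23.6639 kN·m.
A normal force at the bottom, 2.01 m from the hinge, must supply this moment: P = 23.6639/2.01 = 11.7731 kN.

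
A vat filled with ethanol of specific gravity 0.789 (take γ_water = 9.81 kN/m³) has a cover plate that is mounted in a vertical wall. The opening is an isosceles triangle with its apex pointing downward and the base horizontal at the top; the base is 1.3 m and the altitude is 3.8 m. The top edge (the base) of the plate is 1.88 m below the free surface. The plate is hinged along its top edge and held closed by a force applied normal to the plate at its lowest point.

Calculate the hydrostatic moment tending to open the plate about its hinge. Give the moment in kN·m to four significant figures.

M ≈ 91.54 kN·m

γ = 0.789 × 9.81 = 7.74009 kN/m³.
With the apex down, the centroid sits h/3 = 3.8/3 = 1.26667 m below the base (the top edge), so the centroid depth is h_c = 1.88 + 1.26667 = 3.14667 m.
A = ½ × 1.3 × 3.8 = 2.47 m².
Resultant F = γ·h_c·A = 7.74009 × 3.14667 × 2.47 = 60.1581 kN.
I_c = b·h³/36 = 1.3 × 3.8³/36 = 1.98149 m⁴.
Centre of pressure: y_p = y_c + I_c/(y_c·A) = 3.14667 + 1.98149/(3.14667 × 2.47) = 3.14667 + 0.254943 = 3.40161 m along the plane.
The resultant acts 1.26667 + 0.254943 = 1.52161 m (along the plate) below the hinge at the top edge, so the moment about the hinge is M = F × 1.52161 = 60.1581 × 1.52161 = 91.5372 kN·m.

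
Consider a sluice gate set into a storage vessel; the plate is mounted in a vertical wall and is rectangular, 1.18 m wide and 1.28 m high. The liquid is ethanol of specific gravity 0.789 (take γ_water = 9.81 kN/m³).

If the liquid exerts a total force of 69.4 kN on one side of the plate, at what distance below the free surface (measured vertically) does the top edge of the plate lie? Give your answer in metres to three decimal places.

γ = 0.789 × 9.81 = 7.74009 kN/m³.
A = 1.18 × 1.28 = 1.5104 m².
From F = γ·h_c·A, the centroid depth is h_c = 69.4/(7.74009 × 1.5104) = 5.93638 m.
The centroid lies 1.28/2 = 0.64 m below the top edge, so the top edge sits at h_top = 5.93638 − 0.64 = 5.29638 m below the surface.

d_top ≈ 5.296 m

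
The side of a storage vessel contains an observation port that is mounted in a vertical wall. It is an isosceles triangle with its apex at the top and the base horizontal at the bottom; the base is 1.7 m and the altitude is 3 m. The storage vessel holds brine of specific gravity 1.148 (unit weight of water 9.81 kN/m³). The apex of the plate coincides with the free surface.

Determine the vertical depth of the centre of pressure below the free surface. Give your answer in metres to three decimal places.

γ = 1.148 × 9.81 = 11.26188 kN/m³.
With the apex up, the centroid sits 2h/3 = 2 × 3/3 = 2 m below the apex, so the centroid depth is h_c = 2 m.
A = ½ × 1.7 × 3 = 2.55 m².
Resultant F = γ·h_c·A = 11.26188 × 2 × 2.55 = 57.4356 kN.
I_c = b·h³/36 = 1.7 × 3³/36 = 1.275 m⁴.
Centre of pressure: y_p = y_c + I_c/(y_c·A) = 2 + 1.275/(2 × 2.55) = 2 + 0.25 = 2.25 m along the plane.

h_p = 2.250 m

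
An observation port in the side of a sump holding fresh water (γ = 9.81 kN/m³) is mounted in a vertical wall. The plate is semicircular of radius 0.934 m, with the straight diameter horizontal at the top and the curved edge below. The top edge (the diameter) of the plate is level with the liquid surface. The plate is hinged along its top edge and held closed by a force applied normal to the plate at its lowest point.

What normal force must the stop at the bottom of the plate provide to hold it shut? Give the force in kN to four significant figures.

γ = 9.81 kN/m³.
The centroid of a semicircle lies 4r/(3π) = 0.396402 m from the diameter, here below the top edge, so the centroid depth is h_c = 0.396402 m.
A = πr²/2 = π × 0.934²/2 = 1.37029 m².
Resultant F = γ·h_c·A = 9.81 × 0.396402 × 1.37029 = 5.32865 kN.
I_c = (π/8 − 8/(9π))·r⁴ = 0.109757 × 0.934⁴ = 0.0835256 m⁴.
Centre of pressure: y_p = y_c + I_c/(y_c·A) = 0.396402 + 0.0835256/(0.396402 × 1.37029) = 0.396402 + 0.15377 = 0.550172 m along the plane.
The resultant acts 0.396402 + 0.15377 = 0.550172 m (along the plate) below the hinge at the top edge, so the moment about the hinge is M = F × 0.550172 = 5.32865 × 0.550172 = 2.93167 kN·m.
A normal force at the bottom, 0.934 m from the hinge, must supply this moment: P = 2.93167/0.934 = 3.13883 kN.

P ≈ 3.139 kN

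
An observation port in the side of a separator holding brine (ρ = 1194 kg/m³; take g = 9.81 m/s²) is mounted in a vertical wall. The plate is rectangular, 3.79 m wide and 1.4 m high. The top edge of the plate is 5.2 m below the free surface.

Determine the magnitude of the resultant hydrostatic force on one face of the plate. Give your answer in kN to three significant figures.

F ≈ 367 kN

γ = ρg = 1194 × 9.81 / 1000 = 11.71314 kN/m³.
The centroid lies 1.4/2 = 0.7 m below the top edge, so the centroid depth is h_c = 5.2 + 0.7 = 5.9 m.
A = 3.79 × 1.4 = 5.306 m².
Resultant F = γ·h_c·A = 11.71314 × 5.9 × 5.306 = 366.685 kN.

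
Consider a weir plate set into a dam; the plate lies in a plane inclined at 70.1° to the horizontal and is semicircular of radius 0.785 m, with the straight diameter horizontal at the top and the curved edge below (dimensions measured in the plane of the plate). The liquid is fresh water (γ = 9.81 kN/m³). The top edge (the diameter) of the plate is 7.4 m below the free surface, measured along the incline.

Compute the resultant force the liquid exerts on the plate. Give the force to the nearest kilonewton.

F ≈ 69 kN

γ = 9.81 kN/m³.
Let θ = 70.1° be the plate's angle to the horizontal; measure y along the incline from where the plane meets the free surface. Vertical depth h = y·sinθ with sinθ = 0.940288.
The centroid of a semicircle lies 4r/(3π) = 0.333164 m from the diameter, here below the top edge, so y_c = 7.4 + 0.333164 = 7.73316 m and h_c = 7.73316 × 0.940288 = 7.2714 m.
A = πr²/2 = π × 0.785²/2 = 0.967964 m².
Resultant F = γ·h_c·A = 9.81 × 7.2714 × 0.967964 = 69.0472 kN.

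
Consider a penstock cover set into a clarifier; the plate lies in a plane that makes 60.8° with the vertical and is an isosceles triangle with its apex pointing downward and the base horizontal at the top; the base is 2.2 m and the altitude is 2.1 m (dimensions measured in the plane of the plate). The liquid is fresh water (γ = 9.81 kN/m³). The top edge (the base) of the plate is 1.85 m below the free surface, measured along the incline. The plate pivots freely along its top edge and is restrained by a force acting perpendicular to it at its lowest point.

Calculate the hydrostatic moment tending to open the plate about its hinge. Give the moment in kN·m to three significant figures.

M ≈ 22.4 kN·m

γ = 9.81 kN/m³.
The plate makes 60.8° with the vertical, i.e. θ = 90° − 60.8° = 29.2° to the horizontal. Measuring y along the incline from the free-surface line, vertical depth h = y·sinθ with sinθ = 0.487860.
With the apex down, the centroid sits h/3 = 2.1/3 = 0.7 m below the base (the top edge), so y_c = 1.85 + 0.7 = 2.55 m and h_c = 2.55 × 0.487860 = 1.24404 m.
A = ½ × 2.2 × 2.1 = 2.31 m².
Resultant F = γ·h_c·A = 9.81 × 1.24404 × 2.31 = 28.1913 kN.
I_c = b·h³/36 = 2.2 × 2.1³/36 = 0.56595 m⁴.
Centre of pressure: y_p = y_c + I_c/(y_c·A) = 2.55 + 0.56595/(2.55 × 2.31) = 2.55 + 0.0960784 = 2.64608 m along the plane.
The resultant acts 0.7 + 0.0960784 = 0.796078 m (along the plate) below the hinge at the top edge, so the moment about the hinge is M = F × 0.796078 = 28.1913 × 0.796078 = 22.4425 kN·m.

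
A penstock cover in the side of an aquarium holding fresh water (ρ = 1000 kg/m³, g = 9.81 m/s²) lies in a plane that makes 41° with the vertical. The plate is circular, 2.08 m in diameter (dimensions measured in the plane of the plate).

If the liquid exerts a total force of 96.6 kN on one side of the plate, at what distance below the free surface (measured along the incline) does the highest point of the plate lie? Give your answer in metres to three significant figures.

y_top ≈ 2.80 m

γ = ρg = 1000 × 9.81 = 9810 N/m³ = 9.81 kN/m³.
A = π(1.04)² = 3.39795 m².
From F = γ·h_c·A, the centroid depth is h_c = 96.6/(9.81 × 3.39795) = 2.89795 m.
The plate makes 41° with the vertical, i.e. θ = 90° − 41° = 49° to the horizontal. Measuring y along the incline from the free-surface line, vertical depth h = y·sinθ with sinθ = 0.754710.
Along the incline, y_c = h_c/sinθ = 2.89795/0.754710 = 3.83982 m.
The centroid is at the centre, 1.04 m below the top of the plate, so the highest point sits at y_top = 3.83982 − 1.04 = 2.79982 m along the incline.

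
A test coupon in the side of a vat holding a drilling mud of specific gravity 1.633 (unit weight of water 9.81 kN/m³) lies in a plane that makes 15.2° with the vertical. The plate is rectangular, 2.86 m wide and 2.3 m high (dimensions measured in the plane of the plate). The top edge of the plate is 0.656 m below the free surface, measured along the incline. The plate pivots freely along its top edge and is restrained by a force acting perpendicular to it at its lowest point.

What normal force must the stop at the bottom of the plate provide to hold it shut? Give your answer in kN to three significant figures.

P ≈ 111 kN

γ = 1.633 × 9.81 = 16.01973 kN/m³.
The plate makes 15.2° with the vertical, i.e. θ = 90° − 15.2° = 74.8° to the horizontal. Measuring y along the incline from the free-surface line, vertical depth h = y·sinθ with sinθ = 0.965016.
The centroid lies 2.3/2 = 1.15 m below the top edge, so y_c = 0.656 + 1.15 = 1.806 m and h_c = 1.806 × 0.965016 = 1.74282 m.
A = 2.86 × 2.3 = 6.578 m².
Resultant F = γ·h_c·A = 16.01973 × 1.74282 × 6.578 = 183.655 kN.
I_c = b·h³/12 = 2.86 × 2.3³/12 = 2.8998 m⁴.
Centre of pressure: y_p = y_c + I_c/(y_c·A) = 1.806 + 2.8998/(1.806 × 6.578) = 1.806 + 0.244094 = 2.05009 m along the plane.
The resultant acts 1.15 + 0.244094 = 1.39409 m (along the plate) below the hinge at the top edge, so the moment about the hinge is M = F × 1.39409 = 183.655 × 1.39409 = 256.032 kN·m.
A normal force at the bottom, 2.3 m from the hinge, must supply this moment: P = 256.032/2.3 = 111.318 kN.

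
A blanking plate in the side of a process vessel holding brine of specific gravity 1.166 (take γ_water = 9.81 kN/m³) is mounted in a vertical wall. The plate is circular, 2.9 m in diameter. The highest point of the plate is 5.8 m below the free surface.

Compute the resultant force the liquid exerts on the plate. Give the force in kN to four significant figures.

γ = 1.166 × 9.81 = 11.43846 kN/m³.
The centroid is at the centre, 1.45 m below the top of the plate, so the centroid depth is h_c = 5.8 + 1.45 = 7.25 m.
A = π(1.45)² = 6.6052 m².
Resultant F = γ·h_c·A = 11.43846 × 7.25 × 6.6052 = 547.762 kN.

F ≈ 547.8 kN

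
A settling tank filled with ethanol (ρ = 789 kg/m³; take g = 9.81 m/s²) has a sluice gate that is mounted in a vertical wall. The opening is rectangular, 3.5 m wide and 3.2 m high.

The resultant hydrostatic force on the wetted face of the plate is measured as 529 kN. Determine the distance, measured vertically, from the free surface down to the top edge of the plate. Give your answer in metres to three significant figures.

γ = ρg = 789 × 9.81 / 1000 = 7.74009 kN/m³.
A = 3.5 × 3.2 = 11.2 m².
From F = γ·h_c·A, the centroid depth is h_c = 529/(7.74009 × 11.2) = 6.10227 m.
The centroid lies 3.2/2 = 1.6 m below the top edge, so the top edge sits at h_top = 6.10227 − 1.6 = 4.50227 m below the surface.

d_top ≈ 4.50 m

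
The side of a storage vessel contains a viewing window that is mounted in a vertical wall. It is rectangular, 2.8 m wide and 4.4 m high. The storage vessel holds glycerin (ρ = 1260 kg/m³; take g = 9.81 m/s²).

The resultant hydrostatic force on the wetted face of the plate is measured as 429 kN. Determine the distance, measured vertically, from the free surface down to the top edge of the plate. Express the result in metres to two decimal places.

γ = ρg = 1260 × 9.81 / 1000 = 12.3606 kN/m³.
A = 2.8 × 4.4 = 12.32 m².
From F = γ·h_c·A, the centroid depth is h_c = 429/(12.3606 × 12.32) = 2.81713 m.
The centroid lies 4.4/2 = 2.2 m below the top edge, so the top edge sits at h_top = 2.81713 − 2.2 = 0.61713 m below the surface.

d_top ≈ 0.62 m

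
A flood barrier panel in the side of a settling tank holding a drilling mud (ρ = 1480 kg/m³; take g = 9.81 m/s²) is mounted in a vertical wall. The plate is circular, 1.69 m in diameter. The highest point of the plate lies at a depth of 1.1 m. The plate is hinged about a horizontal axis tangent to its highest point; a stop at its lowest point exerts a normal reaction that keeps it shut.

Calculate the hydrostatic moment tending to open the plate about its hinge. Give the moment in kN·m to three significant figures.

M ≈ 59.3 kN·m

γ = ρg = 1480 × 9.81 / 1000 = 14.5188 kN/m³.
The centroid is at the centre, 0.845 m below the top of the plate, so the centroid depth is h_c = 1.1 + 0.845 = 1.945 m.
A = π(0.845)² = 2.24318 m².
Resultant F = γ·h_c·A = 14.5188 × 1.945 × 2.24318 = 63.3453 kN.
I_c = πr⁴/4 = π × 0.845⁴/4 = 0.400421 m⁴.
Centre of pressure: y_p = y_c + I_c/(y_c·A) = 1.945 + 0.400421/(1.945 × 2.24318) = 1.945 + 0.0917768 = 2.03678 m along the plane.
The resultant acts 0.845 + 0.0917768 = 0.936777 m (along the plate) below the hinge at the top edge, so the moment about the hinge is M = F × 0.936777 = 63.3453 × 0.936777 = 59.3404 kN·m.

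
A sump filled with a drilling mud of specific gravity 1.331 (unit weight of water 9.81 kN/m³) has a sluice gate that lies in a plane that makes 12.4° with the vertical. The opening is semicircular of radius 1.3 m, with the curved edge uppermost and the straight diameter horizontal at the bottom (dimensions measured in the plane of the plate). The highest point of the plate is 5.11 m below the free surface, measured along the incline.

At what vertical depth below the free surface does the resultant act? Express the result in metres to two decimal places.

γ = 1.331 × 9.81 = 13.05711 kN/m³.
The plate makes 12.4° with the vertical, i.e. θ = 90° − 12.4° = 77.6° to the horizontal. Measuring y along the incline from the free-surface line, vertical depth h = y·sinθ with sinθ = 0.976672.
The centroid lies 4r/(3π) = 0.551737 m above the diameter, so r − 4r/(3π) = 1.3 − 0.551737 = 0.748263 m below the topmost point, so y_c = 5.11 + 0.748263 = 5.85826 m and h_c = 5.85826 × 0.976672 = 5.7216 m.
A = πr²/2 = π × 1.3²/2 = 2.65465 m².
Resultant F = γ·h_c·A = 13.05711 × 5.7216 × 2.65465 = 198.322 kN.
I_c = (π/8 − 8/(9π))·r⁴ = 0.109757 × 1.3⁴ = 0.313477 m⁴.
Centre of pressure: y_p = y_c + I_c/(y_c·A) = 5.85826 + 0.313477/(5.85826 × 2.65465) = 5.85826 + 0.0201572 = 5.87842 m along the plane.
Vertically, h_p = y_p·sinθ = 5.87842 × 0.976672 = 5.74129 m.

h_p = 5.74 m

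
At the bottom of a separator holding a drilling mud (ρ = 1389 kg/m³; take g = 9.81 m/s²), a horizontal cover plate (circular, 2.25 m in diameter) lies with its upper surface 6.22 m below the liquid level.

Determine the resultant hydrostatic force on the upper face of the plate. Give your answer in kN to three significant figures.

F ≈ 337 kN

γ = ρg = 1389 × 9.81 / 1000 = 13.62609 kN/m³.
The plate is horizontal, so pressure is uniform at p = γ·h = 13.62609 × 6.22 = 84.7543 kN/m².
A = π(1.125)² = 3.97608 m².
F = p·A = 84.7543 × 3.97608 = 336.99 kN.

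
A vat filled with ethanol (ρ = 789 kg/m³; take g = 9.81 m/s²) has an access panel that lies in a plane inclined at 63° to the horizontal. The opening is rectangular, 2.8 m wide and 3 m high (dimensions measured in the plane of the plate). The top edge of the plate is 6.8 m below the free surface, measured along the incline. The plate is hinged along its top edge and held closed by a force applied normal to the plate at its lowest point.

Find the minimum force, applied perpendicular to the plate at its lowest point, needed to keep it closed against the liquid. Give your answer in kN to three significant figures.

γ = ρg = 789 × 9.81 / 1000 = 7.74009 kN/m³.
Let θ = 63° be the plate's angle to the horizontal; measure y along the incline from where the plane meets the free surface. Vertical depth h = y·sinθ with sinθ = 0.891007.
The centroid lies 3/2 = 1.5 m below the top edge, so y_c = 6.8 + 1.5 = 8.3 m and h_c = 8.3 × 0.891007 = 7.39536 m.
A = 2.8 × 3 = 8.4 m².
Resultant F = γ·h_c·A = 7.74009 × 7.39536 × 8.4 = 480.822 kN.
I_c = b·h³/12 = 2.8 × 3³/12 = 6.3 m⁴.
Centre of pressure: y_p = y_c + I_c/(y_c·A) = 8.3 + 6.3/(8.3 × 8.4) = 8.3 + 0.0903614 = 8.39036 m along the plane.
The resultant acts 1.5 + 0.0903614 = 1.59036 m (along the plate) below the hinge at the top edge, so the moment about the hinge is M = F × 1.59036 = 480.822 × 1.59036 = 764.68 kN·m.
A normal force at the bottom, 3 m from the hinge, must supply this moment: P = 764.68/3 = 254.893 kN.

P ≈ 255 kN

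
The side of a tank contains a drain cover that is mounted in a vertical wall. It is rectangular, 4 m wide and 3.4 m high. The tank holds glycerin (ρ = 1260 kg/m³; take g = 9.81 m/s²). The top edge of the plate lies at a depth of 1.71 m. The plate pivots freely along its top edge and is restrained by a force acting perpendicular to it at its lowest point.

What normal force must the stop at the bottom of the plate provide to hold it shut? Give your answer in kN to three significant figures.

γ = ρg = 1260 × 9.81 / 1000 = 12.3606 kN/m³.
The centroid lies 3.4/2 = 1.7 m below the top edge, so the centroid depth is h_c = 1.71 + 1.7 = 3.41 m.
A = 4 × 3.4 = 13.6 m².
Resultant F = γ·h_c·A = 12.3606 × 3.41 × 13.6 = 573.235 kN.
I_c = b·h³/12 = 4 × 3.4³/12 = 13.1013 m⁴.
Centre of pressure: y_p = y_c + I_c/(y_c·A) = 3.41 + 13.1013/(3.41 × 13.6) = 3.41 + 0.282502 = 3.6925 m along the plane.
The resultant acts 1.7 + 0.282502 = 1.9825 m (along the plate) below the hinge at the top edge, so the moment about the hinge is M = F × 1.9825 = 573.235 × 1.9825 = 1136.44 kN·m.
A normal force at the bottom, 3.4 m from the hinge, must supply this moment: P = 1136.44/3.4 = 334.247 kN.

P ≈ 334 kN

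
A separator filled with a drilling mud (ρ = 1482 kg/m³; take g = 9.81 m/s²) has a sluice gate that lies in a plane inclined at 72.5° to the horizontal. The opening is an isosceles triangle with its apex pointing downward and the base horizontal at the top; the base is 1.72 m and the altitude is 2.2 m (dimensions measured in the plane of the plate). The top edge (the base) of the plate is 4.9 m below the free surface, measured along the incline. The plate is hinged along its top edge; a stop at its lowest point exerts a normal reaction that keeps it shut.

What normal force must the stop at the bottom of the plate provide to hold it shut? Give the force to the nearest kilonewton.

γ = ρg = 1482 × 9.81 / 1000 = 14.53842 kN/m³.
Let θ = 72.5° be the plate's angle to the horizontal; measure y along the incline from where the plane meets the free surface. Vertical depth h = y·sinθ with sinθ = 0.953717.
With the apex down, the centroid sits h/3 = 2.2/3 = 0.733333 m below the base (the top edge), so y_c = 4.9 + 0.733333 = 5.63333 m and h_c = 5.63333 × 0.953717 = 5.3726 m.
A = ½ × 1.72 × 2.2 = 1.892 m².
Resultant F = γ·h_c·A = 14.53842 × 5.3726 × 1.892 = 147.782 kN.
I_c = b·h³/36 = 1.72 × 2.2³/36 = 0.508738 m⁴.
Centre of pressure: y_p = y_c + I_c/(y_c·A) = 5.63333 + 0.508738/(5.63333 × 1.892) = 5.63333 + 0.0477318 = 5.68106 m along the plane.
The resultant acts 0.733333 + 0.0477318 = 0.781065 m (along the plate) below the hinge at the top edge, so the moment about the hinge is M = F × 0.781065 = 147.782 × 0.781065 = 115.427 kN·m.
A normal force at the bottom, 2.2 m from the hinge, must supply this moment: P = 115.427/2.2 = 52.4668 kN.

P ≈ 52 kN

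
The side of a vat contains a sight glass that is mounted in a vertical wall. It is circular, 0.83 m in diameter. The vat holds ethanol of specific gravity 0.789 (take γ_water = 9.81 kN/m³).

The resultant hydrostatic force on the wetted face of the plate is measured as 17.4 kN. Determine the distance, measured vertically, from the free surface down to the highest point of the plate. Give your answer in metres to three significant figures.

d_top ≈ 3.74 m

γ = 0.789 × 9.81 = 7.74009 kN/m³.
A = π(0.415)² = 0.541061 m².
From F = γ·h_c·A, the centroid depth is h_c = 17.4/(7.74009 × 0.541061) = 4.15487 m.
The centroid is at the centre, 0.415 m below the top of the plate, so the highest point sits at h_top = 4.15487 − 0.415 = 3.73987 m below the surface.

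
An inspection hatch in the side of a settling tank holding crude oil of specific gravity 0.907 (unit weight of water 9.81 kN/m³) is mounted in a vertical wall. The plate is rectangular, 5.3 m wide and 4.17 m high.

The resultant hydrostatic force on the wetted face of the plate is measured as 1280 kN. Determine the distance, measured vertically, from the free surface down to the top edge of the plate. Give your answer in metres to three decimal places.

d_top ≈ 4.424 m

γ = 0.907 × 9.81 = 8.89767 kN/m³.
A = 5.3 × 4.17 = 22.101 m².
From F = γ·h_c·A, the centroid depth is h_c = 1280/(8.89767 × 22.101) = 6.50911 m.
The centroid lies 4.17/2 = 2.085 m below the top edge, so the top edge sits at h_top = 6.50911 − 2.085 = 4.42411 m below the surface.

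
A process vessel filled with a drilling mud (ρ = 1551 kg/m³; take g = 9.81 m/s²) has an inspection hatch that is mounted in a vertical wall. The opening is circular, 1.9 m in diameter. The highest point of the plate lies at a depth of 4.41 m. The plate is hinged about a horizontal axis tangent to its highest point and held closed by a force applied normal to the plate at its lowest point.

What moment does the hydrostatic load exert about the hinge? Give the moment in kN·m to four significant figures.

M ≈ 229.4 kN·m

γ = ρg = 1551 × 9.81 / 1000 = 15.21531 kN/m³.
The centroid is at the centre, 0.95 m below the top of the plate, so the centroid depth is h_c = 4.41 + 0.95 = 5.36 m.
A = π(0.95)² = 2.83529 m².
Resultant F = γ·h_c·A = 15.21531 × 5.36 × 2.83529 = 231.229 kN.
I_c = πr⁴/4 = π × 0.95⁴/4 = 0.639712 m⁴.
Centre of pressure: y_p = y_c + I_c/(y_c·A) = 5.36 + 0.639712/(5.36 × 2.83529) = 5.36 + 0.0420942 = 5.40209 m along the plane.
The resultant acts 0.95 + 0.0420942 = 0.992094 m (along the plate) below the hinge at the top edge, so the moment about the hinge is M = F × 0.992094 = 231.229 × 0.992094 = 229.401 kN·m.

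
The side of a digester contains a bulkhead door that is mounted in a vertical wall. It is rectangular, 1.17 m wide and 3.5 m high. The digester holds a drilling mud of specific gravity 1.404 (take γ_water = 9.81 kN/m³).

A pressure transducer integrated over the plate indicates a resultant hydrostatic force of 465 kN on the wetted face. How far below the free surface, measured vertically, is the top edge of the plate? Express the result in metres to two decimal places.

γ = 1.404 × 9.81 = 13.77324 kN/m³.
A = 1.17 × 3.5 = 4.095 m².
From F = γ·h_c·A, the centroid depth is h_c = 465/(13.77324 × 4.095) = 8.24447 m.
The centroid lies 3.5/2 = 1.75 m below the top edge, so the top edge sits at h_top = 8.24447 − 1.75 = 6.49447 m below the surface.

d_top ≈ 6.49 m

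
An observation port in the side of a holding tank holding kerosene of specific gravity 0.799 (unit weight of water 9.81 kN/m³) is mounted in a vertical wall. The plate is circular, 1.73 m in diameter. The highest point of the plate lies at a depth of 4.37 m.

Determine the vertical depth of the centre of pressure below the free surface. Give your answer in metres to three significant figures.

h_p = 5.27 m

γ = 0.799 × 9.81 = 7.83819 kN/m³.
The centroid is at the centre, 0.865 m below the top of the plate, so the centroid depth is h_c = 4.37 + 0.865 = 5.235 m.
A = π(0.865)² = 2.35062 m².
Resultant F = γ·h_c·A = 7.83819 × 5.235 × 2.35062 = 96.4528 kN.
I_c = πr⁴/4 = π × 0.865⁴/4 = 0.439698 m⁴.
Centre of pressure: y_p = y_c + I_c/(y_c·A) = 5.235 + 0.439698/(5.235 × 2.35062) = 5.235 + 0.0357318 = 5.27073 m along the plane.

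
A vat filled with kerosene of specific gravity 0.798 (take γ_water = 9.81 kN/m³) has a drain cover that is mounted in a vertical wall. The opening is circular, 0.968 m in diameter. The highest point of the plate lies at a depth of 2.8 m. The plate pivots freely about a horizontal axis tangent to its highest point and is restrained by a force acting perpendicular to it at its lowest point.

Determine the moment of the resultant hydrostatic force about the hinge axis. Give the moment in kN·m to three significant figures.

γ = 0.798 × 9.81 = 7.82838 kN/m³.
The centroid is at the centre, 0.484 m below the top of the plate, so the centroid depth is h_c = 2.8 + 0.484 = 3.284 m.
A = π(0.484)² = 0.735937 m².
Resultant F = γ·h_c·A = 7.82838 × 3.284 × 0.735937 = 18.9198 kN.
I_c = πr⁴/4 = π × 0.484⁴/4 = 0.0430994 m⁴.
Centre of pressure: y_p = y_c + I_c/(y_c·A) = 3.284 + 0.0430994/(3.284 × 0.735937) = 3.284 + 0.0178331 = 3.30183 m along the plane.
The resultant acts 0.484 + 0.0178331 = 0.501833 m (along the plate) below the hinge at the top edge, so the moment about the hinge is M = F × 0.501833 = 18.9198 × 0.501833 = 9.49458 kN·m.

M ≈ 9.49 kN·m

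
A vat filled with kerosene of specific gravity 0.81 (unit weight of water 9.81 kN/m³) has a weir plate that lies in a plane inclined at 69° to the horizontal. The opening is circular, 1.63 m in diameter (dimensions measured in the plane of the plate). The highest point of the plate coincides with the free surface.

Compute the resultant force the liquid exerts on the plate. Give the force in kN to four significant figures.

F ≈ 12.62 kN

γ = 0.81 × 9.81 = 7.9461 kN/m³.
Let θ = 69° be the plate's angle to the horizontal; measure y along the incline from where the plane meets the free surface. Vertical depth h = y·sinθ with sinθ = 0.933580.
The centroid is at the centre, 0.815 m below the top of the plate, so y_c = 0.815 m and h_c = 0.815 × 0.933580 = 0.760868 m.
A = π(0.815)² = 2.08672 m².
Resultant F = γ·h_c·A = 7.9461 × 0.760868 × 2.08672 = 12.6162 kN.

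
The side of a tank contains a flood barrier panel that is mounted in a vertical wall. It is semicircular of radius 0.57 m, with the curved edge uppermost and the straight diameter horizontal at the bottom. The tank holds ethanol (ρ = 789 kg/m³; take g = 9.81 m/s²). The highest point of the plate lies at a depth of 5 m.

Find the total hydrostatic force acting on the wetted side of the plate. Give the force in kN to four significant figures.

F ≈ 21.05 kN

γ = ρg = 789 × 9.81 / 1000 = 7.74009 kN/m³.
The centroid lies 4r/(3π) = 0.241916 m above the diameter, so r − 4r/(3π) = 0.57 − 0.241916 = 0.328084 m below the topmost point, so the centroid depth is h_c = 5 + 0.328084 = 5.32808 m.
A = πr²/2 = π × 0.57²/2 = 0.510352 m².
Resultant F = γ·h_c·A = 7.74009 × 5.32808 × 0.510352 = 21.0468 kN.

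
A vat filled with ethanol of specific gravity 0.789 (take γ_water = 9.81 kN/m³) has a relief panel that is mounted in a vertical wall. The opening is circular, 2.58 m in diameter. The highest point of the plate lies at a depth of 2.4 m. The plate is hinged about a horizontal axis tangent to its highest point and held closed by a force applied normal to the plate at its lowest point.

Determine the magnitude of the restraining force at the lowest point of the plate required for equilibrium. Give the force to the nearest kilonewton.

P ≈ 81 kN

γ = 0.789 × 9.81 = 7.74009 kN/m³.
The centroid is at the centre, 1.29 m below the top of the plate, so the centroid depth is h_c = 2.4 + 1.29 = 3.69 m.
A = π(1.29)² = 5.22792 m².
Resultant F = γ·h_c·A = 7.74009 × 3.69 × 5.22792 = 149.314 kN.
I_c = πr⁴/4 = π × 1.29⁴/4 = 2.17495 m⁴.
Centre of pressure: y_p = y_c + I_c/(y_c·A) = 3.69 + 2.17495/(3.69 × 5.22792) = 3.69 + 0.112744 = 3.80274 m along the plane.
The resultant acts 1.29 + 0.112744 = 1.40274 m (along the plate) below the hinge at the top edge, so the moment about the hinge is M = F × 1.40274 = 149.314 × 1.40274 = 209.449 kN·m.
A normal force at the bottom, 2.58 m from the hinge, must supply this moment: P = 209.449/2.58 = 81.1818 kN.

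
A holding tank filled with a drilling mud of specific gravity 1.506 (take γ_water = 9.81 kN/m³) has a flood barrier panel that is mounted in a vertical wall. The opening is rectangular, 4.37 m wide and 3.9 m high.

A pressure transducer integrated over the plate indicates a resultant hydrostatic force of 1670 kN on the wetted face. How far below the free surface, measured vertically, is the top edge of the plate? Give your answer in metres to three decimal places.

γ = 1.506 × 9.81 = 14.77386 kN/m³.
A = 4.37 × 3.9 = 17.043 m².
From F = γ·h_c·A, the centroid depth is h_c = 1670/(14.77386 × 17.043) = 6.63249 m.
The centroid lies 3.9/2 = 1.95 m below the top edge, so the top edge sits at h_top = 6.63249 − 1.95 = 4.68249 m below the surface.

d_top ≈ 4.682 m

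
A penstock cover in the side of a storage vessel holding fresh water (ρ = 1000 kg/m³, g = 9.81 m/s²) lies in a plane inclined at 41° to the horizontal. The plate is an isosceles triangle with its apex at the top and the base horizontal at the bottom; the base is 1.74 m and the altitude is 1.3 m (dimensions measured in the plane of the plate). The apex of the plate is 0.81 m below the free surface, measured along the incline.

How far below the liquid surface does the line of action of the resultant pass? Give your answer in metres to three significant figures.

γ = ρg = 1000 × 9.81 = 9810 N/m³ = 9.81 kN/m³.
Let θ = 41° be the plate's angle to the horizontal; measure y along the incline from where the plane meets the free surface. Vertical depth h = y·sinθ with sinθ = 0.656059.
With the apex up, the centroid sits 2h/3 = 2 × 1.3/3 = 0.866667 m below the apex, so y_c = 0.81 + 0.866667 = 1.67667 m and h_c = 1.67667 × 0.656059 = 1.09999 m.
A = ½ × 1.74 × 1.3 = 1.131 m².
Resultant F = γ·h_c·A = 9.81 × 1.09999 × 1.131 = 12.2045 kN.
I_c = b·h³/36 = 1.74 × 1.3³/36 = 0.106188 m⁴.
Centre of pressure: y_p = y_c + I_c/(y_c·A) = 1.67667 + 0.106188/(1.67667 × 1.131) = 1.67667 + 0.0559971 = 1.73267 m along the plane.
Vertically, h_p = y_p·sinθ = 1.73267 × 0.656059 = 1.13673 m.

h_p = 1.14 m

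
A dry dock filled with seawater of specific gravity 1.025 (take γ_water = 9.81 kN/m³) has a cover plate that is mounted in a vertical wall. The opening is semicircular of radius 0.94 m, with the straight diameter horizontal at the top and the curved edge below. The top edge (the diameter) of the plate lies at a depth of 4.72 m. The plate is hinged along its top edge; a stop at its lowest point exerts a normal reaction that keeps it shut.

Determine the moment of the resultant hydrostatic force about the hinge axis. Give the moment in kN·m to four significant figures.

γ = 1.025 × 9.81 = 10.05525 kN/m³.
The centroid of a semicircle lies 4r/(3π) = 0.398948 m from the diameter, here below the top edge, so the centroid depth is h_c = 4.72 + 0.398948 = 5.11895 m.
A = πr²/2 = π × 0.94²/2 = 1.38796 m².
Resultant F = γ·h_c·A = 10.05525 × 5.11895 × 1.38796 = 71.4415 kN.
I_c = (π/8 − 8/(9π))·r⁴ = 0.109757 × 0.94⁴ = 0.0856927 m⁴.
Centre of pressure: y_p = y_c + I_c/(y_c·A) = 5.11895 + 0.0856927/(5.11895 × 1.38796) = 5.11895 + 0.0120611 = 5.13101 m along the plane.
The resultant acts 0.398948 + 0.0120611 = 0.411009 m (along the plate) below the hinge at the top edge, so the moment about the hinge is M = F × 0.411009 = 71.4415 × 0.411009 = 29.3631 kN·m.

M ≈ 29.36 kN·m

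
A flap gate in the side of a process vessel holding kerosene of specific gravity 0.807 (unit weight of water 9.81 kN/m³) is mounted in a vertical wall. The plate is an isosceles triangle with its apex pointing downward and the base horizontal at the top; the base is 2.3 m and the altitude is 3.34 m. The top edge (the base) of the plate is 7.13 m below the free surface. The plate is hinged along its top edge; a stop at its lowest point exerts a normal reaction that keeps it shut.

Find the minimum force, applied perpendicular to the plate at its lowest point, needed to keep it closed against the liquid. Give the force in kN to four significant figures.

P ≈ 89.20 kN

γ = 0.807 × 9.81 = 7.91667 kN/m³.
With the apex down, the centroid sits h/3 = 3.34/3 = 1.11333 m below the base (the top edge), so the centroid depth is h_c = 7.13 + 1.11333 = 8.24333 m.
A = ½ × 2.3 × 3.34 = 3.841 m².
Resultant F = γ·h_c·A = 7.91667 × 8.24333 × 3.841 = 250.663 kN.
I_c = b·h³/36 = 2.3 × 3.34³/36 = 2.38048 m⁴.
Centre of pressure: y_p = y_c + I_c/(y_c·A) = 8.24333 + 2.38048/(8.24333 × 3.841) = 8.24333 + 0.0751826 = 8.31851 m along the plane.
The resultant acts 1.11333 + 0.0751826 = 1.18851 m (along the plate) below the hinge at the top edge, so the moment about the hinge is M = F × 1.18851 = 250.663 × 1.18851 = 297.915 kN·m.
A normal force at the bottom, 3.34 m from the hinge, must supply this moment: P = 297.915/3.34 = 89.1961 kN.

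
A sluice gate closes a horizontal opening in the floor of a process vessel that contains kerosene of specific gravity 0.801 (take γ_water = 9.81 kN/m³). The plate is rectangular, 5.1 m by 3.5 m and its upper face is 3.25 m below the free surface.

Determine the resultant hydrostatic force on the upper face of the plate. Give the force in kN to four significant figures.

F ≈ 455.9 kN

γ = 0.801 × 9.81 = 7.85781 kN/m³.
The plate is horizontal, so pressure is uniform at p = γ·h = 7.85781 × 3.25 = 25.5379 kN/m².
A = 5.1 × 3.5 = 17.85 m².
F = p·A = 25.5379 × 17.85 = 455.852 kN.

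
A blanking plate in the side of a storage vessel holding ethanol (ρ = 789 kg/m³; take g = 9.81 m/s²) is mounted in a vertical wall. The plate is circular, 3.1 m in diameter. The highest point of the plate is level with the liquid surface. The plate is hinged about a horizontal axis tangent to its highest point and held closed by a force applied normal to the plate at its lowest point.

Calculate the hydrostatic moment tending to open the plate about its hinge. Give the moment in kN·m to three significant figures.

γ = ρg = 789 × 9.81 / 1000 = 7.74009 kN/m³.
The centroid is at the centre, 1.55 m below the top of the plate, so the centroid depth is h_c = 1.55 m.
A = π(1.55)² = 7.54768 m².
Resultant F = γ·h_c·A = 7.74009 × 1.55 × 7.54768 = 90.5506 kN.
I_c = πr⁴/4 = π × 1.55⁴/4 = 4.53332 m⁴.
Centre of pressure: y_p = y_c + I_c/(y_c·A) = 1.55 + 4.53332/(1.55 × 7.54768) = 1.55 + 0.3875 = 1.9375 m along the plane.
The resultant acts 1.55 + 0.3875 = 1.9375 m (along the plate) below the hinge at the top edge, so the moment about the hinge is M = F × 1.9375 = 90.5506 × 1.9375 = 175.442 kN·m.

M ≈ 175 kN·m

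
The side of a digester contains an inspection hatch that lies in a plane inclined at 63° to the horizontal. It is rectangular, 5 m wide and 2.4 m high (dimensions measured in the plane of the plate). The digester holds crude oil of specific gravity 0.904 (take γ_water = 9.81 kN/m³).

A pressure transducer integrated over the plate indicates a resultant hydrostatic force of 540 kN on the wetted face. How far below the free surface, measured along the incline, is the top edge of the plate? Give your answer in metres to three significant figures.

γ = 0.904 × 9.81 = 8.86824 kN/m³.
A = 5 × 2.4 = 12 m².
From F = γ·h_c·A, the centroid depth is h_c = 540/(8.86824 × 12) = 5.07429 m.
Let θ = 63° be the plate's angle to the horizontal; measure y along the incline from where the plane meets the free surface. Vertical depth h = y·sinθ with sinθ = 0.891007.
Along the incline, y_c = h_c/sinθ = 5.07429/0.891007 = 5.69501 m.
The centroid lies 2.4/2 = 1.2 m below the top edge, so the top edge sits at y_top = 5.69501 − 1.2 = 4.49501 m along the incline.

y_top ≈ 4.50 m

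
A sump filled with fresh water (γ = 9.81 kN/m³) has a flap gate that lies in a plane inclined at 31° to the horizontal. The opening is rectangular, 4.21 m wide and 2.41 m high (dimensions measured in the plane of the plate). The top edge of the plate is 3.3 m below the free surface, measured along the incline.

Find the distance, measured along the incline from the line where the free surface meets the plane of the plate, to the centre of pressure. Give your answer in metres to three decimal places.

γ = 9.81 kN/m³.
Let θ = 31° be the plate's angle to the horizontal; measure y along the incline from where the plane meets the free surface. Vertical depth h = y·sinθ with sinθ = 0.515038.
The centroid lies 2.41/2 = 1.205 m below the top edge, so y_c = 3.3 + 1.205 = 4.505 m and h_c = 4.505 × 0.515038 = 2.32025 m.
A = 4.21 × 2.41 = 10.1461 m².
Resultant F = γ·h_c·A = 9.81 × 2.32025 × 10.1461 = 230.942 kN.
I_c = b·h³/12 = 4.21 × 2.41³/12 = 4.9108 m⁴.
Centre of pressure: y_p = y_c + I_c/(y_c·A) = 4.505 + 4.9108/(4.505 × 10.1461) = 4.505 + 0.107438 = 4.61244 m along the plane.

y_p = 4.612 m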